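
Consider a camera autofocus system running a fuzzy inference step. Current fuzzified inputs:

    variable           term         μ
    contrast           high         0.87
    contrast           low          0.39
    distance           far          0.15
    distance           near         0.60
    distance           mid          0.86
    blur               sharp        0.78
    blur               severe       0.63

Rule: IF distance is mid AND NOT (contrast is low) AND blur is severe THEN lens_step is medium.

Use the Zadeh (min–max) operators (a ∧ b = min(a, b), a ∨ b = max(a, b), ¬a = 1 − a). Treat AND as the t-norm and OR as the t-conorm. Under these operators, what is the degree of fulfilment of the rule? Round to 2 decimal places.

firing strength: mid=0.86, ¬low=1−0.39=0.61, severe=0.63; AND[min(a, b)] → w = 0.61

0.61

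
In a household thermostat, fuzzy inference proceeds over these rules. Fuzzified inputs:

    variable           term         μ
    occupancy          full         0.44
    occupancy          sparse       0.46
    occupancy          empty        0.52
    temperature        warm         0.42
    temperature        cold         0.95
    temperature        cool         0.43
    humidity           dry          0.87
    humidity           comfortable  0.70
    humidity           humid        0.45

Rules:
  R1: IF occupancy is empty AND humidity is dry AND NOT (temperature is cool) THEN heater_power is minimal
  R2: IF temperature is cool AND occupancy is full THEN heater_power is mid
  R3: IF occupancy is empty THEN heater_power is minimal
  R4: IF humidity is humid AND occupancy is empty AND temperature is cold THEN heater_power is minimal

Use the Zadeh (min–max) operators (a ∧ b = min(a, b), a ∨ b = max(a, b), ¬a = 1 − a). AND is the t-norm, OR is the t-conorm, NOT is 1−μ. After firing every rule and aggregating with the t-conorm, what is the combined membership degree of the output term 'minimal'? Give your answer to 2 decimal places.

0.52

R1: empty=0.52, dry=0.87, ¬cool=1−0.43=0.57; AND[min(a, b)] → w = 0.52
R2: cool=0.43, full=0.44; AND[min(a, b)] → w = 0.43
R3: empty=0.52 → w = 0.52
R4: humid=0.45, empty=0.52, cold=0.95; AND[min(a, b)] → w = 0.45
Rules with consequent 'minimal': {R1, R3, R4} → strengths 0.52, 0.52, 0.45
Aggregate via t-conorm [max(a, b)]: 0.52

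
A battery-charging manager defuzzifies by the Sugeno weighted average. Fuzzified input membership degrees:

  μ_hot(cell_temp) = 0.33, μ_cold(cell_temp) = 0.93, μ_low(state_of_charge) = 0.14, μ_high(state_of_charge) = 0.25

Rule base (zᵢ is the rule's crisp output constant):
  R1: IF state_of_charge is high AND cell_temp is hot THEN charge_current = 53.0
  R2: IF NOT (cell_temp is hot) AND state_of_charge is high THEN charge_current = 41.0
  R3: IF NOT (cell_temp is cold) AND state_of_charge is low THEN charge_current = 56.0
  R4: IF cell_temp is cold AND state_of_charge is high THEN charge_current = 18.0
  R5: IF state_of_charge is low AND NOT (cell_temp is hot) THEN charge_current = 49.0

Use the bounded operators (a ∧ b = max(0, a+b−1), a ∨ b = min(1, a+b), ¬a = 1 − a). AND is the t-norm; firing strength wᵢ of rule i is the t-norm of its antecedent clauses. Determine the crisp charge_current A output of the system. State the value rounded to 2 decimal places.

18.00

R1 (z=53.0): high=0.25, hot=0.33; AND[max(0, a+b−1)] → w = 0.00
R2 (z=41.0): ¬hot=1−0.33=0.67, high=0.25; AND[max(0, a+b−1)] → w = 0.00
R3 (z=56.0): ¬cold=1−0.93=0.07, low=0.14; AND[max(0, a+b−1)] → w = 0.00
R4 (z=18.0): cold=0.93, high=0.25; AND[max(0, a+b−1)] → w = 0.18
R5 (z=49.0): low=0.14, ¬hot=1−0.33=0.67; AND[max(0, a+b−1)] → w = 0.00
Weighted average = (0.00·53.0 + 0.00·41.0 + 0.00·56.0 + 0.18·18.0 + 0.00·49.0) / (0.00 + 0.00 + 0.00 + 0.18 + 0.00)
  = 3.2400 / 0.1800 = 18.00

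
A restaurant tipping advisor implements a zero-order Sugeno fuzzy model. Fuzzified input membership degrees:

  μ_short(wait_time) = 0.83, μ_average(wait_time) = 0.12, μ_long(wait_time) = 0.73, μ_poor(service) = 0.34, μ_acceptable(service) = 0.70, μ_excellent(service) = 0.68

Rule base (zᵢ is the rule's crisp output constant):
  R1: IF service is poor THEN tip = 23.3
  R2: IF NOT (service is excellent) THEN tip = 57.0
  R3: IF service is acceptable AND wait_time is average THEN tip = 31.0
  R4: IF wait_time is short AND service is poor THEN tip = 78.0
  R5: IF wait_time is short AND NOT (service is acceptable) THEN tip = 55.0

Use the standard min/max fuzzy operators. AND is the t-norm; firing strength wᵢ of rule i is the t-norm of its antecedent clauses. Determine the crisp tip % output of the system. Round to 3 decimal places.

51.339

R1 (z=23.3): poor=0.34 → w = 0.34
R2 (z=57.0): ¬excellent=1−0.68=0.32 → w = 0.32
R3 (z=31.0): acceptable=0.70, average=0.12; AND[min(a, b)] → w = 0.12
R4 (z=78.0): short=0.83, poor=0.34; AND[min(a, b)] → w = 0.34
R5 (z=55.0): short=0.83, ¬acceptable=1−0.70=0.30; AND[min(a, b)] → w = 0.30
Weighted average = (0.34·23.3 + 0.32·57.0 + 0.12·31.0 + 0.34·78.0 + 0.30·55.0) / (0.34 + 0.32 + 0.12 + 0.34 + 0.30)
  = 72.9020 / 1.4200 = 51.339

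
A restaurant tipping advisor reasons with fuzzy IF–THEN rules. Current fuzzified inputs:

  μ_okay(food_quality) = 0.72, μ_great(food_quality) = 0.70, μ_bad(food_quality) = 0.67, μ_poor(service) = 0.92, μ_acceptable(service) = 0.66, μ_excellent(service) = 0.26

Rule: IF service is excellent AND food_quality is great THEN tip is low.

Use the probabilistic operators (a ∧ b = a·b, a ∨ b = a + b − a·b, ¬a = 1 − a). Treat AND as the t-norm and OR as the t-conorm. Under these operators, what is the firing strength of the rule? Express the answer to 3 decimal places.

firing strength: excellent=0.26, great=0.70; AND[a·b] → w = 0.1820

0.182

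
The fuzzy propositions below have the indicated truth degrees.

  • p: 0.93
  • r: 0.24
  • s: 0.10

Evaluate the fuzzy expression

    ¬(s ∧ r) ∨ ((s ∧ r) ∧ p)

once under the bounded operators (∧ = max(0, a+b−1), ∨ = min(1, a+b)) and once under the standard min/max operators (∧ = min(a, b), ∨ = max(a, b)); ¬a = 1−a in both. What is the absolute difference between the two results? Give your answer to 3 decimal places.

0.100

Under bounded:
  s ∧ r = max(0, a+b−1) on (0.10, 0.24) = 0.00
  ¬(s ∧ r) = 1 − 0.00 = 1.00
  s ∧ r = max(0, a+b−1) on (0.10, 0.24) = 0.00
  (s ∧ r) ∧ p = max(0, a+b−1) on (0.00, 0.93) = 0.00
  ¬(s ∧ r) ∨ ((s ∧ r) ∧ p) = min(1, a+b) on (1.00, 0.00) = 1.00
  → value = 1.0000
Under standard min/max:
  s ∧ r = min(a, b) on (0.10, 0.24) = 0.10
  ¬(s ∧ r) = 1 − 0.10 = 0.90
  s ∧ r = min(a, b) on (0.10, 0.24) = 0.10
  (s ∧ r) ∧ p = min(a, b) on (0.10, 0.93) = 0.10
  ¬(s ∧ r) ∨ ((s ∧ r) ∧ p) = max(a, b) on (0.90, 0.10) = 0.90
  → value = 0.9000
|1.0000 − 0.9000| = 0.100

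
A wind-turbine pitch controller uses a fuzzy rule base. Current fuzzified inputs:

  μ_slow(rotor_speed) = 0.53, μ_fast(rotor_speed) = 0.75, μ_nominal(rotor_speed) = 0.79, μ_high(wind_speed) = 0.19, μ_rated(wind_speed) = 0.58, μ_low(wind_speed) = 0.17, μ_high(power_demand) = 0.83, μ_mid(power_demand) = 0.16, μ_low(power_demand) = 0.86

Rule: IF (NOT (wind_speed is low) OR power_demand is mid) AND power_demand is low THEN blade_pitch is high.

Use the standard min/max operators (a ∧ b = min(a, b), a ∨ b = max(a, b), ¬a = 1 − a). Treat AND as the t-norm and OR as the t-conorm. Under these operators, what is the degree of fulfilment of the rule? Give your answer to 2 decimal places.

firing strength: (¬low=1−0.17=0.83 OR mid=0.16) = 0.83; AND[min(a, b)] with low=0.86 → w = 0.83

0.83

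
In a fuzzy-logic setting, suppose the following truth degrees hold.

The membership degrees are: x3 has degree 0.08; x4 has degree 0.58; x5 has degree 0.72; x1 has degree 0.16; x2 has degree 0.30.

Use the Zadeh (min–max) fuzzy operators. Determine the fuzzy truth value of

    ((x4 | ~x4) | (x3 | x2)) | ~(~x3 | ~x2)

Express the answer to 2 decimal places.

0.58

~x4 = 1 − 0.58 = 0.42
x4 | ~x4 = max(a, b) on (0.58, 0.42) = 0.58
x3 | x2 = max(a, b) on (0.08, 0.30) = 0.30
(x4 | ~x4) | (x3 | x2) = max(a, b) on (0.58, 0.30) = 0.58
~x3 = 1 − 0.08 = 0.92
~x2 = 1 − 0.30 = 0.70
~x3 | ~x2 = max(a, b) on (0.92, 0.70) = 0.92
~(~x3 | ~x2) = 1 − 0.92 = 0.08
((x4 | ~x4) | (x3 | x2)) | ~(~x3 | ~x2) = max(a, b) on (0.58, 0.08) = 0.58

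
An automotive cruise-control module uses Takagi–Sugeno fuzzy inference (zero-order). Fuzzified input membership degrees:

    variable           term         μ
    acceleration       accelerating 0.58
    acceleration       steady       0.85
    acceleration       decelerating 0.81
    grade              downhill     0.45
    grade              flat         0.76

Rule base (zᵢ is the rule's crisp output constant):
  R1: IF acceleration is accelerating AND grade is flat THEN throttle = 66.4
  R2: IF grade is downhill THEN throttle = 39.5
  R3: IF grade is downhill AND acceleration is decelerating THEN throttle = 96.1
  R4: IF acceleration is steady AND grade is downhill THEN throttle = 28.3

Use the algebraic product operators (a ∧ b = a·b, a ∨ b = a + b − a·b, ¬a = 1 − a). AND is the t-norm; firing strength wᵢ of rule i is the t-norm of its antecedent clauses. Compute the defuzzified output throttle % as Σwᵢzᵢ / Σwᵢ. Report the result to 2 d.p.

R1 (z=66.4): accelerating=0.58, flat=0.76; AND[a·b] → w = 0.4408
R2 (z=39.5): downhill=0.45 → w = 0.4500
R3 (z=96.1): downhill=0.45, decelerating=0.81; AND[a·b] → w = 0.3645
R4 (z=28.3): steady=0.85, downhill=0.45; AND[a·b] → w = 0.3825
Weighted average = (0.4408·66.4 + 0.4500·39.5 + 0.3645·96.1 + 0.3825·28.3) / (0.4408 + 0.4500 + 0.3645 + 0.3825)
  = 92.8973 / 1.6378 = 56.72

56.72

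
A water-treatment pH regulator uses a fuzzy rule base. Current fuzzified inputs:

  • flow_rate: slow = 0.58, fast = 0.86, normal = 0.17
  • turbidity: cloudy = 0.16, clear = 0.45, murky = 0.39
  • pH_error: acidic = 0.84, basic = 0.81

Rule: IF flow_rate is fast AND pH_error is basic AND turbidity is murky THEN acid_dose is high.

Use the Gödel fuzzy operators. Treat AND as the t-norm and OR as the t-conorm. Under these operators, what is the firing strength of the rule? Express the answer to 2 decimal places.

firing strength: fast=0.86, basic=0.81, murky=0.39; AND[min(a, b)] → w = 0.39

0.39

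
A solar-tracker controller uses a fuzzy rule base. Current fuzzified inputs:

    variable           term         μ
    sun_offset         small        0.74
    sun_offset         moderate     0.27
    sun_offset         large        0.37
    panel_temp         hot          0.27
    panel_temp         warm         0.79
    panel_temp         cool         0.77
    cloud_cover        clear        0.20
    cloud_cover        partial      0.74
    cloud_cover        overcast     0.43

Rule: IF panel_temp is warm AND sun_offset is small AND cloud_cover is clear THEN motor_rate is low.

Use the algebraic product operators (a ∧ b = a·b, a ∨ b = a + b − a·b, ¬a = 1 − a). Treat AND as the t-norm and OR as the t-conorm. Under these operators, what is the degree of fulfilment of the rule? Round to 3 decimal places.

0.117

firing strength: warm=0.79, small=0.74, clear=0.20; AND[a·b] → w = 0.1169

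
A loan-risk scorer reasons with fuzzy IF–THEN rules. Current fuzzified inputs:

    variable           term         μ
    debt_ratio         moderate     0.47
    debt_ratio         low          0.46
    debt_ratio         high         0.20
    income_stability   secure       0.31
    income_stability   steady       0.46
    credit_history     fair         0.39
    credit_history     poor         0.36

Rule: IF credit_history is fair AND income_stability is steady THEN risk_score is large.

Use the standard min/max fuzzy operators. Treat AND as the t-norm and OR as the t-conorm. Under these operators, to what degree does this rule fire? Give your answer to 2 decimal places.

firing strength: fair=0.39, steady=0.46; AND[min(a, b)] → w = 0.39

0.39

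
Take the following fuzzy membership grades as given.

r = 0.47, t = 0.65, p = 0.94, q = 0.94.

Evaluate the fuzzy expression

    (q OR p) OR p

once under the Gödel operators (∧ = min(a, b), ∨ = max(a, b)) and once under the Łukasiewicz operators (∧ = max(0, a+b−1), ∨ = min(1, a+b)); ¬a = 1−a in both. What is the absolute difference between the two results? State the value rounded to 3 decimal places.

0.060

Under Gödel:
  q OR p = max(a, b) on (0.94, 0.94) = 0.94
  (q OR p) OR p = max(a, b) on (0.94, 0.94) = 0.94
  → value = 0.9400
Under Łukasiewicz:
  q OR p = min(1, a+b) on (0.94, 0.94) = 1.00
  (q OR p) OR p = min(1, a+b) on (1.00, 0.94) = 1.00
  → value = 1.0000
|0.9400 − 1.0000| = 0.060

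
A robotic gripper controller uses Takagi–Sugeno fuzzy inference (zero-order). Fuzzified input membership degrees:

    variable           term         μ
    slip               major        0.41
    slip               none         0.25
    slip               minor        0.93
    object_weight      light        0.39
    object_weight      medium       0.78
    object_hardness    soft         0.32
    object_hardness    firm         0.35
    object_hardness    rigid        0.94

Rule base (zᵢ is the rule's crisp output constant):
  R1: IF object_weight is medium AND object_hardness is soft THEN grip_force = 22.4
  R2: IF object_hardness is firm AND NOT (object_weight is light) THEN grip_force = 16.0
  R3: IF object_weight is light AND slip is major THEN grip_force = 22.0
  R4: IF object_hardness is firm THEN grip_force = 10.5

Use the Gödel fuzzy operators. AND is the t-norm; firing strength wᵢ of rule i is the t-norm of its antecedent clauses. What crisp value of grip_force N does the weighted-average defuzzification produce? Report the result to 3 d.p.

R1 (z=22.4): medium=0.78, soft=0.32; AND[min(a, b)] → w = 0.32
R2 (z=16.0): firm=0.35, ¬light=1−0.39=0.61; AND[min(a, b)] → w = 0.35
R3 (z=22.0): light=0.39, major=0.41; AND[min(a, b)] → w = 0.39
R4 (z=10.5): firm=0.35 → w = 0.35
Weighted average = (0.32·22.4 + 0.35·16.0 + 0.39·22.0 + 0.35·10.5) / (0.32 + 0.35 + 0.39 + 0.35)
  = 25.0230 / 1.4100 = 17.747

17.747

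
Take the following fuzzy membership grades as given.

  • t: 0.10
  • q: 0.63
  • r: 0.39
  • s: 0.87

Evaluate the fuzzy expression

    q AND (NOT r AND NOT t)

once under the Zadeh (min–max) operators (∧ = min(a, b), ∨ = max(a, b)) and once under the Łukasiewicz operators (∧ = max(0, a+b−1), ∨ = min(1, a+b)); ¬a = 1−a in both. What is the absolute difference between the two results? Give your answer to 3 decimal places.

Under Zadeh (min–max):
  NOT r = 1 − 0.39 = 0.61
  NOT t = 1 − 0.10 = 0.90
  NOT r AND NOT t = min(a, b) on (0.61, 0.90) = 0.61
  q AND (NOT r AND NOT t) = min(a, b) on (0.63, 0.61) = 0.61
  → value = 0.6100
Under Łukasiewicz:
  NOT r = 1 − 0.39 = 0.61
  NOT t = 1 − 0.10 = 0.90
  NOT r AND NOT t = max(0, a+b−1) on (0.61, 0.90) = 0.51
  q AND (NOT r AND NOT t) = max(0, a+b−1) on (0.63, 0.51) = 0.14
  → value = 0.1400
|0.6100 − 0.1400| = 0.470

0.470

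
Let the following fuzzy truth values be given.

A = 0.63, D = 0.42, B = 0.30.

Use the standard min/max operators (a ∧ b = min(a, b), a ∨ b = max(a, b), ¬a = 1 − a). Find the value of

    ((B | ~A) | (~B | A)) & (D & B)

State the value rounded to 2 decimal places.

~A = 1 − 0.63 = 0.37
B | ~A = max(a, b) on (0.30, 0.37) = 0.37
~B = 1 − 0.30 = 0.70
~B | A = max(a, b) on (0.70, 0.63) = 0.70
(B | ~A) | (~B | A) = max(a, b) on (0.37, 0.70) = 0.70
D & B = min(a, b) on (0.42, 0.30) = 0.30
((B | ~A) | (~B | A)) & (D & B) = min(a, b) on (0.70, 0.30) = 0.30

0.30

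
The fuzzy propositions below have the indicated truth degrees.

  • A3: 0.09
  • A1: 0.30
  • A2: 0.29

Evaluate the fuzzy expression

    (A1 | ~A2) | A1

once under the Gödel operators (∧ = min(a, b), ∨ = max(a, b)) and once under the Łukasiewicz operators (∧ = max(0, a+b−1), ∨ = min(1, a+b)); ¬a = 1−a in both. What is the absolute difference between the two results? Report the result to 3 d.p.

0.290

Under Gödel:
  ~A2 = 1 − 0.29 = 0.71
  A1 | ~A2 = max(a, b) on (0.30, 0.71) = 0.71
  (A1 | ~A2) | A1 = max(a, b) on (0.71, 0.30) = 0.71
  → value = 0.7100
Under Łukasiewicz:
  ~A2 = 1 − 0.29 = 0.71
  A1 | ~A2 = min(1, a+b) on (0.30, 0.71) = 1.00
  (A1 | ~A2) | A1 = min(1, a+b) on (1.00, 0.30) = 1.00
  → value = 1.0000
|0.7100 − 1.0000| = 0.290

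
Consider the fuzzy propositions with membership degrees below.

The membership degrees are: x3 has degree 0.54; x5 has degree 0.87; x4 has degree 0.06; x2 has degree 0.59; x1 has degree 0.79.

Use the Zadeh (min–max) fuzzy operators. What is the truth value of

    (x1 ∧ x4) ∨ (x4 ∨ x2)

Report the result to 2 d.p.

0.59

x1 ∧ x4 = min(a, b) on (0.79, 0.06) = 0.06
x4 ∨ x2 = max(a, b) on (0.06, 0.59) = 0.59
(x1 ∧ x4) ∨ (x4 ∨ x2) = max(a, b) on (0.06, 0.59) = 0.59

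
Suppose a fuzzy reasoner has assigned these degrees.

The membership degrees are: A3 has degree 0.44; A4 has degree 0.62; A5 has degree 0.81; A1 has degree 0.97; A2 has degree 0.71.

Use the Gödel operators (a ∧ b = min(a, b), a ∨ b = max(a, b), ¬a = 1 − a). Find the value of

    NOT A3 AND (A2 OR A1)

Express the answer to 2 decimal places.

0.56

NOT A3 = 1 − 0.44 = 0.56
A2 OR A1 = max(a, b) on (0.71, 0.97) = 0.97
NOT A3 AND (A2 OR A1) = min(a, b) on (0.56, 0.97) = 0.56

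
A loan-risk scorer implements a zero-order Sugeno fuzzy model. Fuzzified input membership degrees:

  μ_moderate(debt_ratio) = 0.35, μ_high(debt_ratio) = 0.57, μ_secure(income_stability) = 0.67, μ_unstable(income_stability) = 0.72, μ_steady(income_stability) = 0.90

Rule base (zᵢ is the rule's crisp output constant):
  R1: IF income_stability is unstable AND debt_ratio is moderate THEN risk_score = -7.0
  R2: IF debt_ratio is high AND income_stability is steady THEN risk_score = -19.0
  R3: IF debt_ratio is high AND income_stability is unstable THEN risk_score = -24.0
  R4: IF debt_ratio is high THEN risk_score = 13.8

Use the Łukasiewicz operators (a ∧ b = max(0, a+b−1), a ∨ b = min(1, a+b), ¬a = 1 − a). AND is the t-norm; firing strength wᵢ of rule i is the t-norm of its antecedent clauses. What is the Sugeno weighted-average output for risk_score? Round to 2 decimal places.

R1 (z=-7.0): unstable=0.72, moderate=0.35; AND[max(0, a+b−1)] → w = 0.07
R2 (z=-19.0): high=0.57, steady=0.90; AND[max(0, a+b−1)] → w = 0.47
R3 (z=-24.0): high=0.57, unstable=0.72; AND[max(0, a+b−1)] → w = 0.29
R4 (z=13.8): high=0.57 → w = 0.57
Weighted average = (0.07·-7.0 + 0.47·-19.0 + 0.29·-24.0 + 0.57·13.8) / (0.07 + 0.47 + 0.29 + 0.57)
  = -8.5140 / 1.4000 = -6.08

-6.08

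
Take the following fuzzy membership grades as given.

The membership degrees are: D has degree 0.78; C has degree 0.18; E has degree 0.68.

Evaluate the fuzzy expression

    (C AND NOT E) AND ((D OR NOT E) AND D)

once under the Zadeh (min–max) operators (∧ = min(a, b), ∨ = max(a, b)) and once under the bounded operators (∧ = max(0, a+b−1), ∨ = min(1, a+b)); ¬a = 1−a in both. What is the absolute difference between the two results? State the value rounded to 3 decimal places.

Under Zadeh (min–max):
  NOT E = 1 − 0.68 = 0.32
  C AND NOT E = min(a, b) on (0.18, 0.32) = 0.18
  NOT E = 1 − 0.68 = 0.32
  D OR NOT E = max(a, b) on (0.78, 0.32) = 0.78
  (D OR NOT E) AND D = min(a, b) on (0.78, 0.78) = 0.78
  (C AND NOT E) AND ((D OR NOT E) AND D) = min(a, b) on (0.18, 0.78) = 0.18
  → value = 0.1800
Under bounded:
  NOT E = 1 − 0.68 = 0.32
  C AND NOT E = max(0, a+b−1) on (0.18, 0.32) = 0.00
  NOT E = 1 − 0.68 = 0.32
  D OR NOT E = min(1, a+b) on (0.78, 0.32) = 1.00
  (D OR NOT E) AND D = max(0, a+b−1) on (1.00, 0.78) = 0.78
  (C AND NOT E) AND ((D OR NOT E) AND D) = max(0, a+b−1) on (0.00, 0.78) = 0.00
  → value = 0.0000
|0.1800 − 0.0000| = 0.180

0.180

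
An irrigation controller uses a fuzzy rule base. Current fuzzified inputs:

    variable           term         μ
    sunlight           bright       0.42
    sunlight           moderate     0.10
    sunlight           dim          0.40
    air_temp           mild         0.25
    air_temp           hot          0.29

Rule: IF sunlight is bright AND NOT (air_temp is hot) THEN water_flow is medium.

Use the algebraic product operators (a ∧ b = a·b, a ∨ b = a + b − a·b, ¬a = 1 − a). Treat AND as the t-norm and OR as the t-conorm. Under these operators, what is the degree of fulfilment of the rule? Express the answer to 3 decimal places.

0.298

firing strength: bright=0.42, ¬hot=1−0.29=0.71; AND[a·b] → w = 0.2982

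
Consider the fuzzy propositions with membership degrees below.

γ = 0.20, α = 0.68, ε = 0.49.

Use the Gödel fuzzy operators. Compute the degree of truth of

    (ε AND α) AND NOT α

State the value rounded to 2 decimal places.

ε AND α = min(a, b) on (0.49, 0.68) = 0.49
NOT α = 1 − 0.68 = 0.32
(ε AND α) AND NOT α = min(a, b) on (0.49, 0.32) = 0.32

0.32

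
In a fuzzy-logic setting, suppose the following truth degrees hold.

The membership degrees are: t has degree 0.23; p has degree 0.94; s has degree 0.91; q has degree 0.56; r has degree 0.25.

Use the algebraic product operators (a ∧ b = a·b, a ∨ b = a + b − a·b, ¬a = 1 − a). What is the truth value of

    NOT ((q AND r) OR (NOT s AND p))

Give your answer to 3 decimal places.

q AND r = a·b on (0.5600, 0.2500) = 0.1400
NOT s = 1 − 0.9100 = 0.0900
NOT s AND p = a·b on (0.0900, 0.9400) = 0.0846
(q AND r) OR (NOT s AND p) = a + b − a·b on (0.1400, 0.0846) = 0.2128
NOT ((q AND r) OR (NOT s AND p)) = 1 − 0.2128 = 0.7872

0.787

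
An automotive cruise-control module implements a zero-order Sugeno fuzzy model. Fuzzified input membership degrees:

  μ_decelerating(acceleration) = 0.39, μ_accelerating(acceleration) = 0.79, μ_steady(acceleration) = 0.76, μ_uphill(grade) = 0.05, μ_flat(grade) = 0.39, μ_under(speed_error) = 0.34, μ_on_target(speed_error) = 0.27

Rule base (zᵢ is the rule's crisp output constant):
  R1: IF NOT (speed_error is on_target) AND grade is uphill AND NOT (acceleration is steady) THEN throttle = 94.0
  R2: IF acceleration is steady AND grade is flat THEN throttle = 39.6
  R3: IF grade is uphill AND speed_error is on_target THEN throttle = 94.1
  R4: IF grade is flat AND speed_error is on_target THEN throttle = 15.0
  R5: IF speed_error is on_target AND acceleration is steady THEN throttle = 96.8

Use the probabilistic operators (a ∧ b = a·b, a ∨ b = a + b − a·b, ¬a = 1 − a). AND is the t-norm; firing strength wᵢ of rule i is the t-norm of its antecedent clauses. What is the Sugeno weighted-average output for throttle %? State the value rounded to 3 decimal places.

R1 (z=94.0): ¬on_target=1−0.27=0.73, uphill=0.05, ¬steady=1−0.76=0.24; AND[a·b] → w = 0.0088
R2 (z=39.6): steady=0.76, flat=0.39; AND[a·b] → w = 0.2964
R3 (z=94.1): uphill=0.05, on_target=0.27; AND[a·b] → w = 0.0135
R4 (z=15.0): flat=0.39, on_target=0.27; AND[a·b] → w = 0.1053
R5 (z=96.8): on_target=0.27, steady=0.76; AND[a·b] → w = 0.2052
Weighted average = (0.0088·94.0 + 0.2964·39.6 + 0.0135·94.1 + 0.1053·15.0 + 0.2052·96.8) / (0.0088 + 0.2964 + 0.0135 + 0.1053 + 0.2052)
  = 35.2741 / 0.6292 = 56.065

56.065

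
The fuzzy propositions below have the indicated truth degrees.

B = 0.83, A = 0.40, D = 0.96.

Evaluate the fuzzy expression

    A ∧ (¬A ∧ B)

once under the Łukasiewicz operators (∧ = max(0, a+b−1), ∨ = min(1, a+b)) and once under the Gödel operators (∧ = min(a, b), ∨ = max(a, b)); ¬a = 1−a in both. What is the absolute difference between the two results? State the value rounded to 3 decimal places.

Under Łukasiewicz:
  ¬A = 1 − 0.40 = 0.60
  ¬A ∧ B = max(0, a+b−1) on (0.60, 0.83) = 0.43
  A ∧ (¬A ∧ B) = max(0, a+b−1) on (0.40, 0.43) = 0.00
  → value = 0.0000
Under Gödel:
  ¬A = 1 − 0.40 = 0.60
  ¬A ∧ B = min(a, b) on (0.60, 0.83) = 0.60
  A ∧ (¬A ∧ B) = min(a, b) on (0.40, 0.60) = 0.40
  → value = 0.4000
|0.0000 − 0.4000| = 0.400

0.400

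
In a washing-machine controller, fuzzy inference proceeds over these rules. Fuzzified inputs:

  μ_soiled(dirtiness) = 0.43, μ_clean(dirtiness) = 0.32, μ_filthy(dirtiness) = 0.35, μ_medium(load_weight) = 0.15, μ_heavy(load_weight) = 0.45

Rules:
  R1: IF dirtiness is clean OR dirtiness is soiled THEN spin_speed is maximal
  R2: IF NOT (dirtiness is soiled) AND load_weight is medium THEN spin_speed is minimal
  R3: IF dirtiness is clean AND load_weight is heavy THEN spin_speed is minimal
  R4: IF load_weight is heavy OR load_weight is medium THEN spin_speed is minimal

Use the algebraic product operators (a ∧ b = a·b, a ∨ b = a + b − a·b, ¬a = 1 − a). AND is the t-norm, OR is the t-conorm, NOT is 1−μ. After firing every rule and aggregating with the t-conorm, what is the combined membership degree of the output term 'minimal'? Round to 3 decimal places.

R1: clean=0.32, soiled=0.43; OR[a + b − a·b] → w = 0.6124
R2: ¬soiled=1−0.43=0.57, medium=0.15; AND[a·b] → w = 0.0855
R3: clean=0.32, heavy=0.45; AND[a·b] → w = 0.1440
R4: heavy=0.45, medium=0.15; OR[a + b − a·b] → w = 0.5325
Rules with consequent 'minimal': {R2, R3, R4} → strengths 0.0855, 0.1440, 0.5325
Aggregate via t-conorm [a + b − a·b]: 0.6340

0.634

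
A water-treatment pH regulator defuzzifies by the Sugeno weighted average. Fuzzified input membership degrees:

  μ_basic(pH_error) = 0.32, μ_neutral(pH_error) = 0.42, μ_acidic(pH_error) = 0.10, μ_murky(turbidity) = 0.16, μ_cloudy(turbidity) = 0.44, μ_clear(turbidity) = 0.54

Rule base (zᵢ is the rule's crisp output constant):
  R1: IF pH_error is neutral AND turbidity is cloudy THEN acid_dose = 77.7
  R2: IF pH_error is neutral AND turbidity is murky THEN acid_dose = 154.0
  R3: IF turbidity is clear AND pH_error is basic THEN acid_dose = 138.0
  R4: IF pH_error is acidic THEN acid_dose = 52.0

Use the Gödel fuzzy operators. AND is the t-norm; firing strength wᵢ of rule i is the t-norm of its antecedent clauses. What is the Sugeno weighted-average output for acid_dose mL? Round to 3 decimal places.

106.634

R1 (z=77.7): neutral=0.42, cloudy=0.44; AND[min(a, b)] → w = 0.42
R2 (z=154.0): neutral=0.42, murky=0.16; AND[min(a, b)] → w = 0.16
R3 (z=138.0): clear=0.54, basic=0.32; AND[min(a, b)] → w = 0.32
R4 (z=52.0): acidic=0.10 → w = 0.10
Weighted average = (0.42·77.7 + 0.16·154.0 + 0.32·138.0 + 0.10·52.0) / (0.42 + 0.16 + 0.32 + 0.10)
  = 106.6340 / 1.0000 = 106.634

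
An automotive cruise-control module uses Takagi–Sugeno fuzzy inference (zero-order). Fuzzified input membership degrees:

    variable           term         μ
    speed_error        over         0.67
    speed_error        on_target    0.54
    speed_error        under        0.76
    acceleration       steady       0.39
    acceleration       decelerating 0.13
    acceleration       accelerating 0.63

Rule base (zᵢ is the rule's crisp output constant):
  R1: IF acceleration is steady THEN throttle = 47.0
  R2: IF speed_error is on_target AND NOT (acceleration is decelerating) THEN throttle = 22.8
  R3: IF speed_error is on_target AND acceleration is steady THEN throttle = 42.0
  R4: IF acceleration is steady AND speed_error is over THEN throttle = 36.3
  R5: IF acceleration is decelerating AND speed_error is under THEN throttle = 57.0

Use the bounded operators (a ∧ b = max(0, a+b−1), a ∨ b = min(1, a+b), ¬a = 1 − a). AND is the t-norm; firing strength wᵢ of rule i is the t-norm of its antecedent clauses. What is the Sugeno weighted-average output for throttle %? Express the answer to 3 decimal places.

34.716

R1 (z=47.0): steady=0.39 → w = 0.39
R2 (z=22.8): on_target=0.54, ¬decelerating=1−0.13=0.87; AND[max(0, a+b−1)] → w = 0.41
R3 (z=42.0): on_target=0.54, steady=0.39; AND[max(0, a+b−1)] → w = 0.00
R4 (z=36.3): steady=0.39, over=0.67; AND[max(0, a+b−1)] → w = 0.06
R5 (z=57.0): decelerating=0.13, under=0.76; AND[max(0, a+b−1)] → w = 0.00
Weighted average = (0.39·47.0 + 0.41·22.8 + 0.00·42.0 + 0.06·36.3 + 0.00·57.0) / (0.39 + 0.41 + 0.00 + 0.06 + 0.00)
  = 29.8560 / 0.8600 = 34.716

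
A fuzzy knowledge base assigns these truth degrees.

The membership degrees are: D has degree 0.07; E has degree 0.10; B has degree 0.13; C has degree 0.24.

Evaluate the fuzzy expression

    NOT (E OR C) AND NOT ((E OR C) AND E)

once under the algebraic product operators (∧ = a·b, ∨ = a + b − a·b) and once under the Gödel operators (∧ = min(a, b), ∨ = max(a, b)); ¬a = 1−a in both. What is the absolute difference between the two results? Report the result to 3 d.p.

Under algebraic product:
  E OR C = a + b − a·b on (0.1000, 0.2400) = 0.3160
  NOT (E OR C) = 1 − 0.3160 = 0.6840
  E OR C = a + b − a·b on (0.1000, 0.2400) = 0.3160
  (E OR C) AND E = a·b on (0.3160, 0.1000) = 0.0316
  NOT ((E OR C) AND E) = 1 − 0.0316 = 0.9684
  NOT (E OR C) AND NOT ((E OR C) AND E) = a·b on (0.6840, 0.9684) = 0.6624
  → value = 0.6624
Under Gödel:
  E OR C = max(a, b) on (0.10, 0.24) = 0.24
  NOT (E OR C) = 1 − 0.24 = 0.76
  E OR C = max(a, b) on (0.10, 0.24) = 0.24
  (E OR C) AND E = min(a, b) on (0.24, 0.10) = 0.10
  NOT ((E OR C) AND E) = 1 − 0.10 = 0.90
  NOT (E OR C) AND NOT ((E OR C) AND E) = min(a, b) on (0.76, 0.90) = 0.76
  → value = 0.7600
|0.6624 − 0.7600| = 0.098

0.098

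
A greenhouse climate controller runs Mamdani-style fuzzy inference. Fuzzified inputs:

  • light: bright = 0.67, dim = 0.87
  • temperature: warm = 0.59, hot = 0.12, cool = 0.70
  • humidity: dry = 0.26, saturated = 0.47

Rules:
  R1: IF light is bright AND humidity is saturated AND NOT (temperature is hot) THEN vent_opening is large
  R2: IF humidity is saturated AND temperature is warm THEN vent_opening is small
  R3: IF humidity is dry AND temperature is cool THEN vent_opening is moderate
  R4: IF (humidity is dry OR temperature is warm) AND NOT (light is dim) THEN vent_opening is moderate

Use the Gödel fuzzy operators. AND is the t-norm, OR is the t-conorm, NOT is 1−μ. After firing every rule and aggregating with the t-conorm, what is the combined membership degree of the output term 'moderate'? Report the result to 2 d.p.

0.26

R1: bright=0.67, saturated=0.47, ¬hot=1−0.12=0.88; AND[min(a, b)] → w = 0.47
R2: saturated=0.47, warm=0.59; AND[min(a, b)] → w = 0.47
R3: dry=0.26, cool=0.70; AND[min(a, b)] → w = 0.26
R4: (dry=0.26 OR warm=0.59) = 0.59; AND[min(a, b)] with ¬dim=1−0.87=0.13 → w = 0.13
Rules with consequent 'moderate': {R3, R4} → strengths 0.26, 0.13
Aggregate via t-conorm [max(a, b)]: 0.26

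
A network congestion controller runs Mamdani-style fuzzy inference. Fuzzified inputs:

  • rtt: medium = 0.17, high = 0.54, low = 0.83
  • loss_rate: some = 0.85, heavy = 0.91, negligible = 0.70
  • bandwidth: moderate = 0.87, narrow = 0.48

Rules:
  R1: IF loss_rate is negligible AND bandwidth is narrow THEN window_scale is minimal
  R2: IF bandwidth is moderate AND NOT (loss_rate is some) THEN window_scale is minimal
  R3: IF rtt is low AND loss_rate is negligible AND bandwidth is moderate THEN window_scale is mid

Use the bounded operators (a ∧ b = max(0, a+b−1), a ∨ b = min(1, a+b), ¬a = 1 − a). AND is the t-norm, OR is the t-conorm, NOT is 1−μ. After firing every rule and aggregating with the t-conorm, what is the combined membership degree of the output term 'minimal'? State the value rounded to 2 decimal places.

0.20

R1: negligible=0.70, narrow=0.48; AND[max(0, a+b−1)] → w = 0.18
R2: moderate=0.87, ¬some=1−0.85=0.15; AND[max(0, a+b−1)] → w = 0.02
R3: low=0.83, negligible=0.70, moderate=0.87; AND[max(0, a+b−1)] → w = 0.40
Rules with consequent 'minimal': {R1, R2} → strengths 0.18, 0.02
Aggregate via t-conorm [min(1, a+b)]: 0.20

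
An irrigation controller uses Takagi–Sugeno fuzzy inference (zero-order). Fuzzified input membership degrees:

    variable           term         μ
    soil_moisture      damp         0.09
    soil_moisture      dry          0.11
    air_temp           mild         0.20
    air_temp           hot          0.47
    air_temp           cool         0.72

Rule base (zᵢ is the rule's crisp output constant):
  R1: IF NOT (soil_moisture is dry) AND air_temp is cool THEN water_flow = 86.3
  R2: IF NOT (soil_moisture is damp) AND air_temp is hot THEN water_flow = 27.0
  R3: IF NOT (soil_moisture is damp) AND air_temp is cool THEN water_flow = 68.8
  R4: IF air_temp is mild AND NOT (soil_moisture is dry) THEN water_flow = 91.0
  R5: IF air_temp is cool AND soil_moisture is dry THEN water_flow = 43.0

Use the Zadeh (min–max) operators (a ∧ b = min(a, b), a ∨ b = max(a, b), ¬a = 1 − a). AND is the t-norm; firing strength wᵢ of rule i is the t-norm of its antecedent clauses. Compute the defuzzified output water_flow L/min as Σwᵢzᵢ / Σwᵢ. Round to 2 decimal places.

R1 (z=86.3): ¬dry=1−0.11=0.89, cool=0.72; AND[min(a, b)] → w = 0.72
R2 (z=27.0): ¬damp=1−0.09=0.91, hot=0.47; AND[min(a, b)] → w = 0.47
R3 (z=68.8): ¬damp=1−0.09=0.91, cool=0.72; AND[min(a, b)] → w = 0.72
R4 (z=91.0): mild=0.20, ¬dry=1−0.11=0.89; AND[min(a, b)] → w = 0.20
R5 (z=43.0): cool=0.72, dry=0.11; AND[min(a, b)] → w = 0.11
Weighted average = (0.72·86.3 + 0.47·27.0 + 0.72·68.8 + 0.20·91.0 + 0.11·43.0) / (0.72 + 0.47 + 0.72 + 0.20 + 0.11)
  = 147.2920 / 2.2200 = 66.35

66.35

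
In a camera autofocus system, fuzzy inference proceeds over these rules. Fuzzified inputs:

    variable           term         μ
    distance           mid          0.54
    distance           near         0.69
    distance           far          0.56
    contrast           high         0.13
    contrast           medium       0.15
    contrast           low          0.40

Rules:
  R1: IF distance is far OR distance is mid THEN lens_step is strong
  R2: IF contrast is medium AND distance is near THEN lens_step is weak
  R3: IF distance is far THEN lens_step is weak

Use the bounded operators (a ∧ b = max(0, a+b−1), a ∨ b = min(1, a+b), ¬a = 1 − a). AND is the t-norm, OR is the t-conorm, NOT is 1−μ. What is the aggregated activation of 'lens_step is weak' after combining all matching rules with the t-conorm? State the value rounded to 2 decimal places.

R1: far=0.56, mid=0.54; OR[min(1, a+b)] → w = 1.00
R2: medium=0.15, near=0.69; AND[max(0, a+b−1)] → w = 0.00
R3: far=0.56 → w = 0.56
Rules with consequent 'weak': {R2, R3} → strengths 0.00, 0.56
Aggregate via t-conorm [min(1, a+b)]: 0.56

0.56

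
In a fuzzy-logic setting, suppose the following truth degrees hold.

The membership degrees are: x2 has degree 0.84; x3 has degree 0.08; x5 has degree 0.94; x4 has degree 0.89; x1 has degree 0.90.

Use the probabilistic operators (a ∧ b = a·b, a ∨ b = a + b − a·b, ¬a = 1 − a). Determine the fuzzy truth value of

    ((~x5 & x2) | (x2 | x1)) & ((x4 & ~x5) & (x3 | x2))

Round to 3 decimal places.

~x5 = 1 − 0.9400 = 0.0600
~x5 & x2 = a·b on (0.0600, 0.8400) = 0.0504
x2 | x1 = a + b − a·b on (0.8400, 0.9000) = 0.9840
(~x5 & x2) | (x2 | x1) = a + b − a·b on (0.0504, 0.9840) = 0.9848
~x5 = 1 − 0.9400 = 0.0600
x4 & ~x5 = a·b on (0.8900, 0.0600) = 0.0534
x3 | x2 = a + b − a·b on (0.0800, 0.8400) = 0.8528
(x4 & ~x5) & (x3 | x2) = a·b on (0.0534, 0.8528) = 0.0455
((~x5 & x2) | (x2 | x1)) & ((x4 & ~x5) & (x3 | x2)) = a·b on (0.9848, 0.0455) = 0.0448

0.045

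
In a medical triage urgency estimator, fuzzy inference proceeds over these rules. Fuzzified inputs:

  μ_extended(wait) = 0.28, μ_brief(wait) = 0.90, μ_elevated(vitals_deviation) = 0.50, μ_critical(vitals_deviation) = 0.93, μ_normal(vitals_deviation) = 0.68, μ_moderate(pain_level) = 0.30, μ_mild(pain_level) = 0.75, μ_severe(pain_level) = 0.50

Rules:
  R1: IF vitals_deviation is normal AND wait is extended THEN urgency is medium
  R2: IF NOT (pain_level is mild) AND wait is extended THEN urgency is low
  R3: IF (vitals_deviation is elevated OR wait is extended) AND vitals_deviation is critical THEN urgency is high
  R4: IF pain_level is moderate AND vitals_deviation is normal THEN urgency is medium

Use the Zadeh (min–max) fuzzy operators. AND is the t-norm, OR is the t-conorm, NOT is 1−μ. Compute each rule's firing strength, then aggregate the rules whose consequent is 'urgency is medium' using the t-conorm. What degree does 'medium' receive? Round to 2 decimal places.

0.30

R1: normal=0.68, extended=0.28; AND[min(a, b)] → w = 0.28
R2: ¬mild=1−0.75=0.25, extended=0.28; AND[min(a, b)] → w = 0.25
R3: (elevated=0.50 OR extended=0.28) = 0.50; AND[min(a, b)] with critical=0.93 → w = 0.50
R4: moderate=0.30, normal=0.68; AND[min(a, b)] → w = 0.30
Rules with consequent 'medium': {R1, R4} → strengths 0.28, 0.30
Aggregate via t-conorm [max(a, b)]: 0.30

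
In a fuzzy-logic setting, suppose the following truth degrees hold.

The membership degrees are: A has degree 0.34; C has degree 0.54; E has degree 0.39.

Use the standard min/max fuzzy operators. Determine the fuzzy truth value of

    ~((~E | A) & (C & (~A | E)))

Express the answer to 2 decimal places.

0.46

~E = 1 − 0.39 = 0.61
~E | A = max(a, b) on (0.61, 0.34) = 0.61
~A = 1 − 0.34 = 0.66
~A | E = max(a, b) on (0.66, 0.39) = 0.66
C & (~A | E) = min(a, b) on (0.54, 0.66) = 0.54
(~E | A) & (C & (~A | E)) = min(a, b) on (0.61, 0.54) = 0.54
~((~E | A) & (C & (~A | E))) = 1 − 0.54 = 0.46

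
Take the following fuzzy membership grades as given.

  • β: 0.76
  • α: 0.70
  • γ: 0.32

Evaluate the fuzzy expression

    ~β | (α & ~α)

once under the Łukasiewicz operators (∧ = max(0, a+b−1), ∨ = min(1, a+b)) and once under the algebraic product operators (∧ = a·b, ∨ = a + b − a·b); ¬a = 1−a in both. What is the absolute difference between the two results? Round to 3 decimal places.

Under Łukasiewicz:
  ~β = 1 − 0.76 = 0.24
  ~α = 1 − 0.70 = 0.30
  α & ~α = max(0, a+b−1) on (0.70, 0.30) = 0.00
  ~β | (α & ~α) = min(1, a+b) on (0.24, 0.00) = 0.24
  → value = 0.2400
Under algebraic product:
  ~β = 1 − 0.7600 = 0.2400
  ~α = 1 − 0.7000 = 0.3000
  α & ~α = a·b on (0.7000, 0.3000) = 0.2100
  ~β | (α & ~α) = a + b − a·b on (0.2400, 0.2100) = 0.3996
  → value = 0.3996
|0.2400 − 0.3996| = 0.160

0.160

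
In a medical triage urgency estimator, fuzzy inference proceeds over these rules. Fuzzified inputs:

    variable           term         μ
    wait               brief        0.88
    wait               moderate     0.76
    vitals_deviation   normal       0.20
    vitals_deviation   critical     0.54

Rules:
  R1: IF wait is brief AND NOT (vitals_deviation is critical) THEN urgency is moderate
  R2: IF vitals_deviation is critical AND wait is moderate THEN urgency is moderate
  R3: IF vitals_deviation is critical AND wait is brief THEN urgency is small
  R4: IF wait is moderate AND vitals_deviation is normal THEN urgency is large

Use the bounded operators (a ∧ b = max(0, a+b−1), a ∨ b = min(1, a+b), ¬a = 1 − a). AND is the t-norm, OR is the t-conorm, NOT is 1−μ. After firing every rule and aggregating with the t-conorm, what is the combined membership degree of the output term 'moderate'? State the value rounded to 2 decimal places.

R1: brief=0.88, ¬critical=1−0.54=0.46; AND[max(0, a+b−1)] → w = 0.34
R2: critical=0.54, moderate=0.76; AND[max(0, a+b−1)] → w = 0.30
R3: critical=0.54, brief=0.88; AND[max(0, a+b−1)] → w = 0.42
R4: moderate=0.76, normal=0.20; AND[max(0, a+b−1)] → w = 0.00
Rules with consequent 'moderate': {R1, R2} → strengths 0.34, 0.30
Aggregate via t-conorm [min(1, a+b)]: 0.64

0.64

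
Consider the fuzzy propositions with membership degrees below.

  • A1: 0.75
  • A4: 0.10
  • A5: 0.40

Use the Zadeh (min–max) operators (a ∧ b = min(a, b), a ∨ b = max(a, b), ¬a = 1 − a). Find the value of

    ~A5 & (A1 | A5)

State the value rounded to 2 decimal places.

0.60

~A5 = 1 − 0.40 = 0.60
A1 | A5 = max(a, b) on (0.75, 0.40) = 0.75
~A5 & (A1 | A5) = min(a, b) on (0.60, 0.75) = 0.60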